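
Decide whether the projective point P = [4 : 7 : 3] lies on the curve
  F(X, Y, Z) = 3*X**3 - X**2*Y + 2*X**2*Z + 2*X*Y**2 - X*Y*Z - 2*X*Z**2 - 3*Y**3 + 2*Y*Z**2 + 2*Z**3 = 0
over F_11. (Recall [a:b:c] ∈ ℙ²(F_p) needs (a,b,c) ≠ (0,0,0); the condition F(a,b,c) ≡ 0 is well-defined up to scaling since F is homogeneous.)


F(4,7,3) ≡ 3 (mod 11); P is NOT on the curve.

Evaluate F(4, 7, 3) term-by-term (mod 11).
  3*X**3 ↦ 3·64·1·1 = 192
  -X**2*Y ↦ -1·16·7·1 = -112
  2*X**2*Z ↦ 2·16·1·3 = 96
  2*X*Y**2 ↦ 2·4·49·1 = 392
  -X*Y*Z ↦ -1·4·7·3 = -84
  -2*X*Z**2 ↦ -2·4·1·9 = -72
  -3*Y**3 ↦ -3·1·343·1 = -1029
  2*Y*Z**2 ↦ 2·1·7·9 = 126
  2*Z**3 ↦ 2·1·1·27 = 54
Sum: F(4, 7, 3) = (192) + (-112) + (96) + (392) + (-84) + (-72) + (-1029) + (126) + (54) = -437.
Reducing mod 11: -437 ≡ 3 (mod 11).
Since F(a, b, c) ≡ 3 ≠ 0 (mod 11), P does NOT lie on the curve.


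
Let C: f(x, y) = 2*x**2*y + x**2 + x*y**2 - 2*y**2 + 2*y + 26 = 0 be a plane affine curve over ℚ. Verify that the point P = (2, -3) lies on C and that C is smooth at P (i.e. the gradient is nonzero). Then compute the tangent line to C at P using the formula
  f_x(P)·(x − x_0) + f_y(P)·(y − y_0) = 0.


Tangent line at P: -11*x + 10*y + 52 = 0.

Step 1: f(2, -3) = 0, so P lies on C.
Step 2: partial derivatives
  f_x(x, y) = 4*x*y + 2*x + y**2, f_y(x, y) = 2*x**2 + 2*x*y - 4*y + 2.
  f_x(P) = -11, f_y(P) = 10 (gradient nonzero, so P is smooth).
Step 3: tangent line at P: -11·(x − 2) + 10·(y − -3) = 0.
Expanding: -11*x + 10*y + 52 = 0.


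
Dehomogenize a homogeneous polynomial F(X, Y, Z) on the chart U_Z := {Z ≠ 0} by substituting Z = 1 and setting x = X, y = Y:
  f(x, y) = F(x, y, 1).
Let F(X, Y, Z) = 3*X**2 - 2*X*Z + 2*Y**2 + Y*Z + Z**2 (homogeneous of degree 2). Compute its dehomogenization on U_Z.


f(x, y) = 3*x**2 - 2*x + 2*y**2 + y + 1

On U_Z we set Z = 1. Each monomial c·X^i·Y^j·Z^k in F becomes c·x^i·y^j·1^k = c·x^i·y^j.
Substituting Z = 1: F(X, Y, 1) = 3*x**2 - 2*x + 2*y**2 + y + 1.
Note: deg(f) ≤ deg(F) = 2; strict inequality happens when F is divisible by Z (lost terms).


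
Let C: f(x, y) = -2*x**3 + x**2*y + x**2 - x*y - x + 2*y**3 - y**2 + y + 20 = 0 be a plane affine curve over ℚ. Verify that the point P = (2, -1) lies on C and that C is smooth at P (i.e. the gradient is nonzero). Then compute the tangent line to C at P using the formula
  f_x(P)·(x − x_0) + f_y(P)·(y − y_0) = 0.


Tangent line at P: -24*x + 11*y + 59 = 0.

Step 1: f(2, -1) = 0, so P lies on C.
Step 2: partial derivatives
  f_x(x, y) = -6*x**2 + 2*x*y + 2*x - y - 1, f_y(x, y) = x**2 - x + 6*y**2 - 2*y + 1.
  f_x(P) = -24, f_y(P) = 11 (gradient nonzero, so P is smooth).
Step 3: tangent line at P: -24·(x − 2) + 11·(y − -1) = 0.
Expanding: -24*x + 11*y + 59 = 0.


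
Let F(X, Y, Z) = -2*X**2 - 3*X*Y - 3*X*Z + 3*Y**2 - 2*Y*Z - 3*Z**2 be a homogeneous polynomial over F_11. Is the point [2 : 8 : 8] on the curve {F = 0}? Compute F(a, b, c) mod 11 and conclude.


F(2,8,8) ≡ 10 (mod 11); P is NOT on the curve.

Evaluate F(2, 8, 8) term-by-term (mod 11).
  -2*X**2 ↦ -2·4·1·1 = -8
  -3*X*Y ↦ -3·2·8·1 = -48
  -3*X*Z ↦ -3·2·1·8 = -48
  3*Y**2 ↦ 3·1·64·1 = 192
  -2*Y*Z ↦ -2·1·8·8 = -128
  -3*Z**2 ↦ -3·1·1·64 = -192
Sum: F(2, 8, 8) = (-8) + (-48) + (-48) + (192) + (-128) + (-192) = -232.
Reducing mod 11: -232 ≡ 10 (mod 11).
Since F(a, b, c) ≡ 10 ≠ 0 (mod 11), P does NOT lie on the curve.


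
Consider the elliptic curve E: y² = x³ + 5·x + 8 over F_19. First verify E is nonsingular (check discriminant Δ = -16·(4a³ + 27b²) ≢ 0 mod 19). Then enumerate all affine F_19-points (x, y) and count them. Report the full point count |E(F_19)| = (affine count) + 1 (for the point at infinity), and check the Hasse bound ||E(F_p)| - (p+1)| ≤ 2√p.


Affine points = {(2, 8), (2, 11), (4, 4), (4, 15), (5, 5), (5, 14), (6, 8), (6, 11), (7, 5), (7, 14), (8, 3), (8, 16), (11, 8), (11, 11), (13, 3), (13, 16), (15, 0), (16, 2), (16, 17), (17, 3), (17, 16)}; affine count = 21; |E(F_19)| = 22.

Discriminant check: Δ ∝ 4a³ + 27b² = 4·5³ + 27·8² = 4·125 + 27·64 ≡ 5 (mod 19). Nonzero ⇒ E is nonsingular.
For each x ∈ F_19, compute rhs = x³ + 5·x + 8 mod 19, then count y ∈ F_19 with y² ≡ rhs.
  x = 0: rhs = 8, matching y values: none (0 points).
  x = 1: rhs = 14, matching y values: none (0 points).
  x = 2: rhs = 7, matching y values: 8, 11 (2 points).
  x = 3: rhs = 12, matching y values: none (0 points).
  x = 4: rhs = 16, matching y values: 4, 15 (2 points).
  x = 5: rhs = 6, matching y values: 5, 14 (2 points).
  x = 6: rhs = 7, matching y values: 8, 11 (2 points).
  x = 7: rhs = 6, matching y values: 5, 14 (2 points).
  x = 8: rhs = 9, matching y values: 3, 16 (2 points).
  x = 9: rhs = 3, matching y values: none (0 points).
  x = 10: rhs = 13, matching y values: none (0 points).
  x = 11: rhs = 7, matching y values: 8, 11 (2 points).
  x = 12: rhs = 10, matching y values: none (0 points).
  x = 13: rhs = 9, matching y values: 3, 16 (2 points).
  x = 14: rhs = 10, matching y values: none (0 points).
  x = 15: rhs = 0, matching y values: 0 (1 points).
  x = 16: rhs = 4, matching y values: 2, 17 (2 points).
  x = 17: rhs = 9, matching y values: 3, 16 (2 points).
  x = 18: rhs = 2, matching y values: none (0 points).
Total affine count: 21.
Full point count |E(F_19)| = 21 + 1 = 22.
Hasse bound: |22 − (19+1)| = |2| = 2 ≤ 2√19 ≈ 8.7178 ✓.


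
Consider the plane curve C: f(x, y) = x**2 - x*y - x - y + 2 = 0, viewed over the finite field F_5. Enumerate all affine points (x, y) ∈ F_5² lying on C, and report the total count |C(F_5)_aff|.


Affine F_5-points: {(0, 2), (1, 1), (2, 3), (3, 2)}; count = 4.

For each of the 25 pairs (x, y) ∈ F_5², evaluate f(x, y) mod 5. Record the zeros.
  x = 0: [0↦2, 1↦1, 2↦0, 3↦4, 4↦3]  zeros at y ∈ {2}
  x = 1: [0↦2, 1↦0, 2↦3, 3↦1, 4↦4]  zeros at y ∈ {1}
  x = 2: [0↦4, 1↦1, 2↦3, 3↦0, 4↦2]  zeros at y ∈ {3}
  x = 3: [0↦3, 1↦4, 2↦0, 3↦1, 4↦2]  zeros at y ∈ {2}
  x = 4: [0↦4, 1↦4, 2↦4, 3↦4, 4↦4]  zeros at y ∈ ∅
Collecting zeros: affine points = {(0, 2), (1, 1), (2, 3), (3, 2)}.
Total count |C(F_5)_aff| = 4.


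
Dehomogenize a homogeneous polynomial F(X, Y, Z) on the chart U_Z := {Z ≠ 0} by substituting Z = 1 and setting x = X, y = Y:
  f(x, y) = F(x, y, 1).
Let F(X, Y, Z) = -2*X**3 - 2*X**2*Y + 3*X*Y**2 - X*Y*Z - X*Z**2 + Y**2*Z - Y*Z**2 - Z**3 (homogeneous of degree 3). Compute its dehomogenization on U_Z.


f(x, y) = -2*x**3 - 2*x**2*y + 3*x*y**2 - x*y - x + y**2 - y - 1

On U_Z we set Z = 1. Each monomial c·X^i·Y^j·Z^k in F becomes c·x^i·y^j·1^k = c·x^i·y^j.
Substituting Z = 1: F(X, Y, 1) = -2*x**3 - 2*x**2*y + 3*x*y**2 - x*y - x + y**2 - y - 1.
Note: deg(f) ≤ deg(F) = 3; strict inequality happens when F is divisible by Z (lost terms).


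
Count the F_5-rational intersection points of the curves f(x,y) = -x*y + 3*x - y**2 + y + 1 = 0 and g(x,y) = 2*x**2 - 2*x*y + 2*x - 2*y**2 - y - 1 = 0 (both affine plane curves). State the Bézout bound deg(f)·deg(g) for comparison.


Common zeros: ∅; count = 0; Bézout bound = 4.

deg(f) = 2, deg(g) = 2, so Bézout bound = 4.
Scan x ∈ F_5. For each x, list the y ∈ F_5 with f(x, y) ≡ 0 and those with g(x, y) ≡ 0 (mod 5); the common zeros in that column are the intersection.
  x = 0: f ≡ 0 at y ∈ {3}; g ≡ 0 at y ∈ ∅; common: ∅.
  x = 1: f ≡ 0 at y ∈ {2, 3}; g ≡ 0 at y ∈ ∅; common: ∅.
  x = 2: f ≡ 0 at y ∈ {1, 3}; g ≡ 0 at y ∈ ∅; common: ∅.
  x = 3: f ≡ 0 at y ∈ {0, 3}; g ≡ 0 at y ∈ ∅; common: ∅.
  x = 4: f ≡ 0 at y ∈ {3, 4}; g ≡ 0 at y ∈ ∅; common: ∅.
Collecting: common zeros = ∅, so the count is 0.
Comparison with the Bézout bound: 0 ≤ 4 = deg(f)·deg(g), as expected for curves with no common component (the affine F_5-count falls short of the bound because intersections may lie at infinity, over extension fields, or carry multiplicity).


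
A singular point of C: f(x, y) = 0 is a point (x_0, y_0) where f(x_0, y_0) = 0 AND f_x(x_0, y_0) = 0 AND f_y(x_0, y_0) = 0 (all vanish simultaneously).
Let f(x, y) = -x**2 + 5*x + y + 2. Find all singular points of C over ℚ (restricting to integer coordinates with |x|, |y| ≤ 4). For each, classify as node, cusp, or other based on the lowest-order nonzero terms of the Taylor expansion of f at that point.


No singular points in the scanned grid; C is smooth there.

Compute partial derivatives:
  f_x = 5 - 2*x.
  f_y = 1.
f_y = 1 is a nonzero constant, so f_y never vanishes: no point (x, y) can satisfy f = f_x = f_y = 0. In particular no (x, y) ∈ {−4, ..., 4}² is singular; the curve is smooth.


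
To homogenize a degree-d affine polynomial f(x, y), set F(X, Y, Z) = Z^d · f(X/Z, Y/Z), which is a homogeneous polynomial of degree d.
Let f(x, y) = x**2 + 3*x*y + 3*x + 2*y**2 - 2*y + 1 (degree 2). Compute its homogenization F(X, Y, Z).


F(X, Y, Z) = X**2 + 3*X*Y + 3*X*Z + 2*Y**2 - 2*Y*Z + Z**2

deg(f) = 2.
Substitute x = X/Z, y = Y/Z into f, then multiply by Z^2.
  monomial 1·x^2·y^0 ↦ 1·X^2·Y^0·Z^0.
  monomial 3·x^1·y^1 ↦ 3·X^1·Y^1·Z^0.
  monomial 3·x^1·y^0 ↦ 3·X^1·Y^0·Z^1.
  monomial 2·x^0·y^2 ↦ 2·X^0·Y^2·Z^0.
  monomial -2·x^0·y^1 ↦ -2·X^0·Y^1·Z^1.
  monomial 1·x^0·y^0 ↦ 1·X^0·Y^0·Z^2.
Collecting: F(X, Y, Z) = X**2 + 3*X*Y + 3*X*Z + 2*Y**2 - 2*Y*Z + Z**2.


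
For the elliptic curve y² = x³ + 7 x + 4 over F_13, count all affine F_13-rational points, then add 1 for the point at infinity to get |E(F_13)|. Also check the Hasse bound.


Affine points = {(0, 2), (0, 11), (1, 5), (1, 8), (2, 0), (3, 0), (8, 0), (9, 4), (9, 9), (12, 3), (12, 10)}; affine count = 11; |E(F_13)| = 12.

Discriminant check: Δ ∝ 4a³ + 27b² = 4·7³ + 27·4² = 4·343 + 27·16 ≡ 10 (mod 13). Nonzero ⇒ E is nonsingular.
For each x ∈ F_13, compute rhs = x³ + 7·x + 4 mod 13, then count y ∈ F_13 with y² ≡ rhs.
  x = 0: rhs = 4, matching y values: 2, 11 (2 points).
  x = 1: rhs = 12, matching y values: 5, 8 (2 points).
  x = 2: rhs = 0, matching y values: 0 (1 points).
  x = 3: rhs = 0, matching y values: 0 (1 points).
  x = 4: rhs = 5, matching y values: none (0 points).
  x = 5: rhs = 8, matching y values: none (0 points).
  x = 6: rhs = 2, matching y values: none (0 points).
  x = 7: rhs = 6, matching y values: none (0 points).
  x = 8: rhs = 0, matching y values: 0 (1 points).
  x = 9: rhs = 3, matching y values: 4, 9 (2 points).
  x = 10: rhs = 8, matching y values: none (0 points).
  x = 11: rhs = 8, matching y values: none (0 points).
  x = 12: rhs = 9, matching y values: 3, 10 (2 points).
Total affine count: 11.
Full point count |E(F_13)| = 11 + 1 = 12.
Hasse bound: |12 − (13+1)| = |-2| = 2 ≤ 2√13 ≈ 7.2111 ✓.


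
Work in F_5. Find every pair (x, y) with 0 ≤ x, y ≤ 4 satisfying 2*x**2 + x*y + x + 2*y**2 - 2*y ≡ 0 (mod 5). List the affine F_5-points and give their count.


Affine F_5-points: {(0, 0), (0, 1), (2, 0), (4, 1), (4, 3)}; count = 5.

For each of the 25 pairs (x, y) ∈ F_5², evaluate f(x, y) mod 5. Record the zeros.
  x = 0: [0↦0, 1↦0, 2↦4, 3↦2, 4↦4]  zeros at y ∈ {0, 1}
  x = 1: [0↦3, 1↦4, 2↦4, 3↦3, 4↦1]  zeros at y ∈ ∅
  x = 2: [0↦0, 1↦2, 2↦3, 3↦3, 4↦2]  zeros at y ∈ {0}
  x = 3: [0↦1, 1↦4, 2↦1, 3↦2, 4↦2]  zeros at y ∈ ∅
  x = 4: [0↦1, 1↦0, 2↦3, 3↦0, 4↦1]  zeros at y ∈ {1, 3}
Collecting zeros: affine points = {(0, 0), (0, 1), (2, 0), (4, 1), (4, 3)}.
Total count |C(F_5)_aff| = 5.


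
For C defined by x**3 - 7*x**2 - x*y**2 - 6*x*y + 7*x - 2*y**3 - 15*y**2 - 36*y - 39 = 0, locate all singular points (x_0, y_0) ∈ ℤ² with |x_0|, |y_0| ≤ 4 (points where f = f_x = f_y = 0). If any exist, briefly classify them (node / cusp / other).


Singular points: {(2, -3)}; classification: node.

Compute partial derivatives:
  f_x = 3*x**2 - 14*x - y**2 - 6*y + 7.
  f_y = -2*x*y - 6*x - 6*y**2 - 30*y - 36.
Scan x_0 ∈ {−4, ..., 4}. For each x_0, f_y(x_0, y) is a polynomial in y; find its integer roots y ∈ {−4, ..., 4}, then test f_x and f at those candidates.
  x = -4: f_y(-4, y) = -6*y**2 - 22*y - 12; vanishes at y ∈ {-3}. (-4, -3): f_x = 120 ≠ 0.
  x = -3: f_y(-3, y) = -6*y**2 - 24*y - 18; vanishes at y ∈ {-3, -1}. (-3, -3): f_x = 85 ≠ 0; (-3, -1): f_x = 81 ≠ 0.
  x = -2: f_y(-2, y) = -6*y**2 - 26*y - 24; vanishes at y ∈ {-3}. (-2, -3): f_x = 56 ≠ 0.
  x = -1: f_y(-1, y) = -6*y**2 - 28*y - 30; vanishes at y ∈ {-3}. (-1, -3): f_x = 33 ≠ 0.
  x = 0: f_y(0, y) = -6*y**2 - 30*y - 36; vanishes at y ∈ {-3, -2}. (0, -3): f_x = 16 ≠ 0; (0, -2): f_x = 15 ≠ 0.
  x = 1: f_y(1, y) = -6*y**2 - 32*y - 42; vanishes at y ∈ {-3}. (1, -3): f_x = 5 ≠ 0.
  x = 2: f_y(2, y) = -6*y**2 - 34*y - 48; vanishes at y ∈ {-3}. (2, -3): f_x = 0, f = 0 — SINGULAR.
  x = 3: f_y(3, y) = -6*y**2 - 36*y - 54; vanishes at y ∈ {-3}. (3, -3): f_x = 1 ≠ 0.
  x = 4: f_y(4, y) = -6*y**2 - 38*y - 60; vanishes at y ∈ {-3}. (4, -3): f_x = 8 ≠ 0.
Only singular point on the grid: (2, -3).
Classify: substitute x = 2 + u, y = -3 + v and expand: f = u**3 - u**2 - u*v**2 - 2*v**3 + v**2.
No constant or linear terms (consistent with a singular point). Quadratic part: -u**2 + v**2. Cubic part: u**3 - u*v**2 - 2*v**3.
The quadratic part v**2 - u**2 = (v − u)(v + u) splits into two distinct linear factors, so there are two distinct tangent lines y − -3 = ±(x − 2) — this is a node (ordinary double point).
Classification: node.


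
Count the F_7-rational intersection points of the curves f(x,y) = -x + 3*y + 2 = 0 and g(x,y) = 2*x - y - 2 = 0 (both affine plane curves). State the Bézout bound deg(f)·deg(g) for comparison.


Common zeros: {(5, 1)}; count = 1; Bézout bound = 1.

deg(f) = 1, deg(g) = 1, so Bézout bound = 1.
Scan x ∈ F_7. For each x, list the y ∈ F_7 with f(x, y) ≡ 0 and those with g(x, y) ≡ 0 (mod 7); the common zeros in that column are the intersection.
  x = 0: f ≡ 0 at y ∈ {4}; g ≡ 0 at y ∈ {5}; common: ∅.
  x = 1: f ≡ 0 at y ∈ {2}; g ≡ 0 at y ∈ {0}; common: ∅.
  x = 2: f ≡ 0 at y ∈ {0}; g ≡ 0 at y ∈ {2}; common: ∅.
  x = 3: f ≡ 0 at y ∈ {5}; g ≡ 0 at y ∈ {4}; common: ∅.
  x = 4: f ≡ 0 at y ∈ {3}; g ≡ 0 at y ∈ {6}; common: ∅.
  x = 5: f ≡ 0 at y ∈ {1}; g ≡ 0 at y ∈ {1}; common: {1}.
  x = 6: f ≡ 0 at y ∈ {6}; g ≡ 0 at y ∈ {3}; common: ∅.
Collecting: common zeros = {(5, 1)}, so the count is 1.
Comparison with the Bézout bound: 1 ≤ 1 = deg(f)·deg(g), as expected for curves with no common component (the bound is attained).


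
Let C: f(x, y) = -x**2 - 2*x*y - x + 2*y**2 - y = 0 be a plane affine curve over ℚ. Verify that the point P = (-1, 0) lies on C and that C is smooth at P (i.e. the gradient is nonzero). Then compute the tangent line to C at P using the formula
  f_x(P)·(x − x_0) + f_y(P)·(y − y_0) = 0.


Tangent line at P: x + y + 1 = 0.

Step 1: f(-1, 0) = 0, so P lies on C.
Step 2: partial derivatives
  f_x(x, y) = -2*x - 2*y - 1, f_y(x, y) = -2*x + 4*y - 1.
  f_x(P) = 1, f_y(P) = 1 (gradient nonzero, so P is smooth).
Step 3: tangent line at P: 1·(x − -1) + 1·(y − 0) = 0.
Expanding: x + y + 1 = 0.


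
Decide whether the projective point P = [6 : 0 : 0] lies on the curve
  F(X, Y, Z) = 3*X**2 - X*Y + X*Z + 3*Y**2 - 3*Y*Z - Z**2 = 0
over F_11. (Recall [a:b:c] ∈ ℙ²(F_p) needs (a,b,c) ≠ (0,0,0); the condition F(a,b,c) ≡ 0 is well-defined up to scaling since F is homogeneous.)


F(6,0,0) ≡ 9 (mod 11); P is NOT on the curve.

Evaluate F(6, 0, 0) term-by-term (mod 11).
  3*X**2 ↦ 3·36·1·1 = 108
  -X*Y ↦ -1·6·0·1 = 0
  X*Z ↦ 1·6·1·0 = 0
  3*Y**2 ↦ 3·1·0·1 = 0
  -3*Y*Z ↦ -3·1·0·0 = 0
  -Z**2 ↦ -1·1·1·0 = 0
Sum: F(6, 0, 0) = (108) + (0) + (0) + (0) + (0) + (0) = 108.
Reducing mod 11: 108 ≡ 9 (mod 11).
Since F(a, b, c) ≡ 9 ≠ 0 (mod 11), P does NOT lie on the curve.


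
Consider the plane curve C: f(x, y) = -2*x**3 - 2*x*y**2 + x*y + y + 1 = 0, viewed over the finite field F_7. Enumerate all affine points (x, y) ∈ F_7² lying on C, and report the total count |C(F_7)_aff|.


Affine F_7-points: {(0, 6), (2, 3), (3, 4), (3, 6), (4, 6), (5, 4), (5, 5), (6, 3), (6, 4)}; count = 9.

For each of the 49 pairs (x, y) ∈ F_7², evaluate f(x, y) mod 7. Record the zeros.
  x = 0: [0↦1, 1↦2, 2↦3, 3↦4, 4↦5, 5↦6, 6↦0]  zeros at y ∈ {6}
  x = 1: [0↦6, 1↦6, 2↦2, 3↦1, 4↦3, 5↦1, 6↦2]  zeros at y ∈ ∅
  x = 2: [0↦6, 1↦5, 2↦3, 3↦0, 4↦3, 5↦5, 6↦6]  zeros at y ∈ {3}
  x = 3: [0↦3, 1↦1, 2↦1, 3↦3, 4↦0, 5↦6, 6↦0]  zeros at y ∈ {4, 6}
  x = 4: [0↦6, 1↦3, 2↦5, 3↦5, 4↦3, 5↦6, 6↦0]  zeros at y ∈ {6}
  x = 5: [0↦3, 1↦6, 2↦3, 3↦1, 4↦0, 5↦0, 6↦1]  zeros at y ∈ {4, 5}
  x = 6: [0↦3, 1↦5, 2↦4, 3↦0, 4↦0, 5↦4, 6↦5]  zeros at y ∈ {3, 4}
Collecting zeros: affine points = {(0, 6), (2, 3), (3, 4), (3, 6), (4, 6), (5, 4), (5, 5), (6, 3), (6, 4)}.
Total count |C(F_7)_aff| = 9.


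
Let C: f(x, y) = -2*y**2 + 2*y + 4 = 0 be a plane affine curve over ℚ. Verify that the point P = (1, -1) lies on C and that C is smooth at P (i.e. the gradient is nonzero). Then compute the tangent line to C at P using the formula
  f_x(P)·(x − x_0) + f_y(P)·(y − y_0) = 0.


Tangent line at P: 6*y + 6 = 0.

Step 1: f(1, -1) = 0, so P lies on C.
Step 2: partial derivatives
  f_x(x, y) = 0, f_y(x, y) = 2 - 4*y.
  f_x(P) = 0, f_y(P) = 6 (gradient nonzero, so P is smooth).
Step 3: tangent line at P: 0·(x − 1) + 6·(y − -1) = 0.
Expanding: 6*y + 6 = 0.


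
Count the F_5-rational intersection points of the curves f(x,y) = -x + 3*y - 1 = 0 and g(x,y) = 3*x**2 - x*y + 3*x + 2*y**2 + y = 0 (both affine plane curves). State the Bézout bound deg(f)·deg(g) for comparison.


Common zeros: {(0, 2), (4, 0)}; count = 2; Bézout bound = 2.

deg(f) = 1, deg(g) = 2, so Bézout bound = 2.
Scan x ∈ F_5. For each x, list the y ∈ F_5 with f(x, y) ≡ 0 and those with g(x, y) ≡ 0 (mod 5); the common zeros in that column are the intersection.
  x = 0: f ≡ 0 at y ∈ {2}; g ≡ 0 at y ∈ {0, 2}; common: {2}.
  x = 1: f ≡ 0 at y ∈ {4}; g ≡ 0 at y ∈ ∅; common: ∅.
  x = 2: f ≡ 0 at y ∈ {1}; g ≡ 0 at y ∈ ∅; common: ∅.
  x = 3: f ≡ 0 at y ∈ {3}; g ≡ 0 at y ∈ {2, 4}; common: ∅.
  x = 4: f ≡ 0 at y ∈ {0}; g ≡ 0 at y ∈ {0, 4}; common: {0}.
Collecting: common zeros = {(0, 2), (4, 0)}, so the count is 2.
Comparison with the Bézout bound: 2 ≤ 2 = deg(f)·deg(g), as expected for curves with no common component (the bound is attained).


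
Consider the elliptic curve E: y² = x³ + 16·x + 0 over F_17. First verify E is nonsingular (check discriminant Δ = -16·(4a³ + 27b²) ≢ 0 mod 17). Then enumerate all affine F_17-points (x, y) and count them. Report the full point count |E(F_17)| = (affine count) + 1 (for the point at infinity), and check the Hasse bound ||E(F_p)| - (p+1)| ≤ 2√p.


Affine points = {(0, 0), (1, 0), (4, 3), (4, 14), (5, 1), (5, 16), (7, 8), (7, 9), (10, 2), (10, 15), (12, 4), (12, 13), (13, 5), (13, 12), (16, 0)}; affine count = 15; |E(F_17)| = 16.

Discriminant check: Δ ∝ 4a³ + 27b² = 4·16³ + 27·0² = 4·4096 + 27·0 ≡ 13 (mod 17). Nonzero ⇒ E is nonsingular.
For each x ∈ F_17, compute rhs = x³ + 16·x + 0 mod 17, then count y ∈ F_17 with y² ≡ rhs.
  x = 0: rhs = 0, matching y values: 0 (1 points).
  x = 1: rhs = 0, matching y values: 0 (1 points).
  x = 2: rhs = 6, matching y values: none (0 points).
  x = 3: rhs = 7, matching y values: none (0 points).
  x = 4: rhs = 9, matching y values: 3, 14 (2 points).
  x = 5: rhs = 1, matching y values: 1, 16 (2 points).
  x = 6: rhs = 6, matching y values: none (0 points).
  x = 7: rhs = 13, matching y values: 8, 9 (2 points).
  x = 8: rhs = 11, matching y values: none (0 points).
  x = 9: rhs = 6, matching y values: none (0 points).
  x = 10: rhs = 4, matching y values: 2, 15 (2 points).
  x = 11: rhs = 11, matching y values: none (0 points).
  x = 12: rhs = 16, matching y values: 4, 13 (2 points).
  x = 13: rhs = 8, matching y values: 5, 12 (2 points).
  x = 14: rhs = 10, matching y values: none (0 points).
  x = 15: rhs = 11, matching y values: none (0 points).
  x = 16: rhs = 0, matching y values: 0 (1 points).
Total affine count: 15.
Full point count |E(F_17)| = 15 + 1 = 16.
Hasse bound: |16 − (17+1)| = |-2| = 2 ≤ 2√17 ≈ 8.2462 ✓.


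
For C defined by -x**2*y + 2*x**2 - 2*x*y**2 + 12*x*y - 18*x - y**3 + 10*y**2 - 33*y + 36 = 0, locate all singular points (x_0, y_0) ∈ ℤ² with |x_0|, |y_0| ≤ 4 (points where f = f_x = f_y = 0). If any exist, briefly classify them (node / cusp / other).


Singular points: {(0, 3)}; classification: node.

Compute partial derivatives:
  f_x = -2*x*y + 4*x - 2*y**2 + 12*y - 18.
  f_y = -x**2 - 4*x*y + 12*x - 3*y**2 + 20*y - 33.
Scan x_0 ∈ {−4, ..., 4}. For each x_0, f_y(x_0, y) is a polynomial in y; find its integer roots y ∈ {−4, ..., 4}, then test f_x and f at those candidates.
  x = -4: f_y(-4, y) = -3*y**2 + 36*y - 97; no integer root y with |y| ≤ 4.
  x = -3: f_y(-3, y) = -3*y**2 + 32*y - 78; no integer root y with |y| ≤ 4.
  x = -2: f_y(-2, y) = -3*y**2 + 28*y - 61; no integer root y with |y| ≤ 4.
  x = -1: f_y(-1, y) = -3*y**2 + 24*y - 46; no integer root y with |y| ≤ 4.
  x = 0: f_y(0, y) = -3*y**2 + 20*y - 33; vanishes at y ∈ {3}. (0, 3): f_x = 0, f = 0 — SINGULAR.
  x = 1: f_y(1, y) = -3*y**2 + 16*y - 22; no integer root y with |y| ≤ 4.
  x = 2: f_y(2, y) = -3*y**2 + 12*y - 13; no integer root y with |y| ≤ 4.
  x = 3: f_y(3, y) = -3*y**2 + 8*y - 6; no integer root y with |y| ≤ 4.
  x = 4: f_y(4, y) = -3*y**2 + 4*y - 1; vanishes at y ∈ {1}. (4, 1): f_x = 0 but f = -4 ≠ 0.
Only singular point on the grid: (0, 3).
Classify: substitute x = 0 + u, y = 3 + v and expand: f = -u**2*v - u**2 - 2*u*v**2 - v**3 + v**2.
No constant or linear terms (consistent with a singular point). Quadratic part: -u**2 + v**2. Cubic part: -u**2*v - 2*u*v**2 - v**3.
The quadratic part v**2 - u**2 = (v − u)(v + u) splits into two distinct linear factors, so there are two distinct tangent lines y − 3 = ±(x − 0) — this is a node (ordinary double point).
Classification: node.


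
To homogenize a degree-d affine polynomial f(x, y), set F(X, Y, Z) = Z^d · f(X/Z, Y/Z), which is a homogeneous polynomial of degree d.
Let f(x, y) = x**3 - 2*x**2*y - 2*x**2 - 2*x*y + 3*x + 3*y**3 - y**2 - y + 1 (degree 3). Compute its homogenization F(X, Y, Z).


F(X, Y, Z) = X**3 - 2*X**2*Y - 2*X**2*Z - 2*X*Y*Z + 3*X*Z**2 + 3*Y**3 - Y**2*Z - Y*Z**2 + Z**3

deg(f) = 3.
Substitute x = X/Z, y = Y/Z into f, then multiply by Z^3.
  monomial 1·x^3·y^0 ↦ 1·X^3·Y^0·Z^0.
  monomial -2·x^2·y^1 ↦ -2·X^2·Y^1·Z^0.
  monomial -2·x^2·y^0 ↦ -2·X^2·Y^0·Z^1.
  monomial -2·x^1·y^1 ↦ -2·X^1·Y^1·Z^1.
  monomial 3·x^1·y^0 ↦ 3·X^1·Y^0·Z^2.
  monomial 3·x^0·y^3 ↦ 3·X^0·Y^3·Z^0.
  monomial -1·x^0·y^2 ↦ -1·X^0·Y^2·Z^1.
  monomial -1·x^0·y^1 ↦ -1·X^0·Y^1·Z^2.
  monomial 1·x^0·y^0 ↦ 1·X^0·Y^0·Z^3.
Collecting: F(X, Y, Z) = X**3 - 2*X**2*Y - 2*X**2*Z - 2*X*Y*Z + 3*X*Z**2 + 3*Y**3 - Y**2*Z - Y*Z**2 + Z**3.


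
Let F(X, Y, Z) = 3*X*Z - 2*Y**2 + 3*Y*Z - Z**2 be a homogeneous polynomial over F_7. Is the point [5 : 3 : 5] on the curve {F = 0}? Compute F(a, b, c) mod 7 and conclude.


F(5,3,5) ≡ 0 (mod 7); P is on the curve.

Evaluate F(5, 3, 5) term-by-term (mod 7).
  3*X*Z ↦ 3·5·1·5 = 75
  -2*Y**2 ↦ -2·1·9·1 = -18
  3*Y*Z ↦ 3·1·3·5 = 45
  -Z**2 ↦ -1·1·1·25 = -25
Sum: F(5, 3, 5) = (75) + (-18) + (45) + (-25) = 77.
Reducing mod 7: 77 ≡ 0 (mod 7).
Since F(a, b, c) ≡ 0 (mod 7), P lies on the curve.


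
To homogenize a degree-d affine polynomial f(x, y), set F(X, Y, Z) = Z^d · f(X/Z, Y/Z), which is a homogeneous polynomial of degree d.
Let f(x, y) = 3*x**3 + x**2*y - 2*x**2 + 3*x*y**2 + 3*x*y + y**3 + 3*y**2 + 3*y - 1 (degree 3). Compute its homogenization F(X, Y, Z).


F(X, Y, Z) = 3*X**3 + X**2*Y - 2*X**2*Z + 3*X*Y**2 + 3*X*Y*Z + Y**3 + 3*Y**2*Z + 3*Y*Z**2 - Z**3

deg(f) = 3.
Substitute x = X/Z, y = Y/Z into f, then multiply by Z^3.
  monomial 3·x^3·y^0 ↦ 3·X^3·Y^0·Z^0.
  monomial 1·x^2·y^1 ↦ 1·X^2·Y^1·Z^0.
  monomial -2·x^2·y^0 ↦ -2·X^2·Y^0·Z^1.
  monomial 3·x^1·y^2 ↦ 3·X^1·Y^2·Z^0.
  monomial 3·x^1·y^1 ↦ 3·X^1·Y^1·Z^1.
  monomial 1·x^0·y^3 ↦ 1·X^0·Y^3·Z^0.
  monomial 3·x^0·y^2 ↦ 3·X^0·Y^2·Z^1.
  monomial 3·x^0·y^1 ↦ 3·X^0·Y^1·Z^2.
  monomial -1·x^0·y^0 ↦ -1·X^0·Y^0·Z^3.
Collecting: F(X, Y, Z) = 3*X**3 + X**2*Y - 2*X**2*Z + 3*X*Y**2 + 3*X*Y*Z + Y**3 + 3*Y**2*Z + 3*Y*Z**2 - Z**3.


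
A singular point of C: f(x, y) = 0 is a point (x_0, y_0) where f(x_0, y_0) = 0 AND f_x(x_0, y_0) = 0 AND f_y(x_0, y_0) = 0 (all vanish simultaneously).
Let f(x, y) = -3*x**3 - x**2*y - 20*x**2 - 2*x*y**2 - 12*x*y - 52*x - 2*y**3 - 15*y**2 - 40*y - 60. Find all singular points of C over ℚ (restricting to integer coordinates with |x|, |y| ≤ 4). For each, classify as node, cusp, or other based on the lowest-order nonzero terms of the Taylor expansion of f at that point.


Singular points: {(-2, -2)}; classification: cusp.

Compute partial derivatives:
  f_x = -9*x**2 - 2*x*y - 40*x - 2*y**2 - 12*y - 52.
  f_y = -x**2 - 4*x*y - 12*x - 6*y**2 - 30*y - 40.
Scan x_0 ∈ {−4, ..., 4}. For each x_0, f_y(x_0, y) is a polynomial in y; find its integer roots y ∈ {−4, ..., 4}, then test f_x and f at those candidates.
  x = -4: f_y(-4, y) = -6*y**2 - 14*y - 8; vanishes at y ∈ {-1}. (-4, -1): f_x = -34 ≠ 0.
  x = -3: f_y(-3, y) = -6*y**2 - 18*y - 13; no integer root y with |y| ≤ 4.
  x = -2: f_y(-2, y) = -6*y**2 - 22*y - 20; vanishes at y ∈ {-2}. (-2, -2): f_x = 0, f = 0 — SINGULAR.
  x = -1: f_y(-1, y) = -6*y**2 - 26*y - 29; no integer root y with |y| ≤ 4.
  x = 0: f_y(0, y) = -6*y**2 - 30*y - 40; no integer root y with |y| ≤ 4.
  x = 1: f_y(1, y) = -6*y**2 - 34*y - 53; no integer root y with |y| ≤ 4.
  x = 2: f_y(2, y) = -6*y**2 - 38*y - 68; no integer root y with |y| ≤ 4.
  x = 3: f_y(3, y) = -6*y**2 - 42*y - 85; no integer root y with |y| ≤ 4.
  x = 4: f_y(4, y) = -6*y**2 - 46*y - 104; no integer root y with |y| ≤ 4.
Only singular point on the grid: (-2, -2).
Classify: substitute x = -2 + u, y = -2 + v and expand: f = -3*u**3 - u**2*v - 2*u*v**2 - 2*v**3 + v**2.
No constant or linear terms (consistent with a singular point). Quadratic part: v**2. Cubic part: -3*u**3 - u**2*v - 2*u*v**2 - 2*v**3.
The quadratic part v**2 is a perfect square, so there is a single (double) tangent line v = 0, i.e. y = -2. Restricting the cubic part to that line (v = 0) leaves -3*u**3 ≠ 0, so f is not divisible by v and the branch is v² ≈ 3*u**3 to lowest order — this is a cusp.
Classification: cusp.


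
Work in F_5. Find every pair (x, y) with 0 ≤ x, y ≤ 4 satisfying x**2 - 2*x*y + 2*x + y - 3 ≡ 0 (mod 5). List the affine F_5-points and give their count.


Affine F_5-points: {(0, 3), (1, 0), (2, 0), (4, 3)}; count = 4.

For each of the 25 pairs (x, y) ∈ F_5², evaluate f(x, y) mod 5. Record the zeros.
  x = 0: [0↦2, 1↦3, 2↦4, 3↦0, 4↦1]  zeros at y ∈ {3}
  x = 1: [0↦0, 1↦4, 2↦3, 3↦2, 4↦1]  zeros at y ∈ {0}
  x = 2: [0↦0, 1↦2, 2↦4, 3↦1, 4↦3]  zeros at y ∈ {0}
  x = 3: [0↦2, 1↦2, 2↦2, 3↦2, 4↦2]  zeros at y ∈ ∅
  x = 4: [0↦1, 1↦4, 2↦2, 3↦0, 4↦3]  zeros at y ∈ {3}
Collecting zeros: affine points = {(0, 3), (1, 0), (2, 0), (4, 3)}.
Total count |C(F_5)_aff| = 4.


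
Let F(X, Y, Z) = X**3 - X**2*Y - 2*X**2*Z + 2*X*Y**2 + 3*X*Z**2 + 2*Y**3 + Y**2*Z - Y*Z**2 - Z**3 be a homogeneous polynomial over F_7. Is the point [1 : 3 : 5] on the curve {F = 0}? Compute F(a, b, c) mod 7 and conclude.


F(1,3,5) ≡ 1 (mod 7); P is NOT on the curve.

Evaluate F(1, 3, 5) term-by-term (mod 7).
  X**3 ↦ 1·1·1·1 = 1
  -X**2*Y ↦ -1·1·3·1 = -3
  -2*X**2*Z ↦ -2·1·1·5 = -10
  2*X*Y**2 ↦ 2·1·9·1 = 18
  3*X*Z**2 ↦ 3·1·1·25 = 75
  2*Y**3 ↦ 2·1·27·1 = 54
  Y**2*Z ↦ 1·1·9·5 = 45
  -Y*Z**2 ↦ -1·1·3·25 = -75
  -Z**3 ↦ -1·1·1·125 = -125
Sum: F(1, 3, 5) = (1) + (-3) + (-10) + (18) + (75) + (54) + (45) + (-75) + (-125) = -20.
Reducing mod 7: -20 ≡ 1 (mod 7).
Since F(a, b, c) ≡ 1 ≠ 0 (mod 7), P does NOT lie on the curve.


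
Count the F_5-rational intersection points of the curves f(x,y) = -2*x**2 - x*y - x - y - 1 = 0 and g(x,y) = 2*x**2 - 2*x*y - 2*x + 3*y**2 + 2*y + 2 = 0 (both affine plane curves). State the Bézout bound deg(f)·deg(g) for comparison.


Common zeros: ∅; count = 0; Bézout bound = 4.

deg(f) = 2, deg(g) = 2, so Bézout bound = 4.
Scan x ∈ F_5. For each x, list the y ∈ F_5 with f(x, y) ≡ 0 and those with g(x, y) ≡ 0 (mod 5); the common zeros in that column are the intersection.
  x = 0: f ≡ 0 at y ∈ {4}; g ≡ 0 at y ∈ {3}; common: ∅.
  x = 1: f ≡ 0 at y ∈ {3}; g ≡ 0 at y ∈ {1, 4}; common: ∅.
  x = 2: f ≡ 0 at y ∈ {3}; g ≡ 0 at y ∈ ∅; common: ∅.
  x = 3: f ≡ 0 at y ∈ {2}; g ≡ 0 at y ∈ ∅; common: ∅.
  x = 4: f ≡ 0 at y ∈ ∅; g ≡ 0 at y ∈ {3, 4}; common: ∅.
Collecting: common zeros = ∅, so the count is 0.
Comparison with the Bézout bound: 0 ≤ 4 = deg(f)·deg(g), as expected for curves with no common component (the affine F_5-count falls short of the bound because intersections may lie at infinity, over extension fields, or carry multiplicity).


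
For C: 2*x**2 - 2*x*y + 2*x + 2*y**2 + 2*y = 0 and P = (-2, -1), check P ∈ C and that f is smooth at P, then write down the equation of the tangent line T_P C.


Tangent line at P: -4*x + 2*y - 6 = 0.

Step 1: f(-2, -1) = 0, so P lies on C.
Step 2: partial derivatives
  f_x(x, y) = 4*x - 2*y + 2, f_y(x, y) = -2*x + 4*y + 2.
  f_x(P) = -4, f_y(P) = 2 (gradient nonzero, so P is smooth).
Step 3: tangent line at P: -4·(x − -2) + 2·(y − -1) = 0.
Expanding: -4*x + 2*y - 6 = 0.


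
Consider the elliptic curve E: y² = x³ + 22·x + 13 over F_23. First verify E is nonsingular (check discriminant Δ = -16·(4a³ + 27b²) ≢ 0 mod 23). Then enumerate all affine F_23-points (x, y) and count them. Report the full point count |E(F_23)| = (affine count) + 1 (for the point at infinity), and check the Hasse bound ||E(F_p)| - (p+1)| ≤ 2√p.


Affine points = {(0, 6), (0, 17), (1, 6), (1, 17), (4, 2), (4, 21), (5, 8), (5, 15), (6, 4), (6, 19), (7, 2), (7, 21), (12, 2), (12, 21), (13, 9), (13, 14), (14, 11), (14, 12), (18, 10), (18, 13), (20, 9), (20, 14), (22, 6), (22, 17)}; affine count = 24; |E(F_23)| = 25.

Discriminant check: Δ ∝ 4a³ + 27b² = 4·22³ + 27·13² = 4·10648 + 27·169 ≡ 5 (mod 23). Nonzero ⇒ E is nonsingular.
For each x ∈ F_23, compute rhs = x³ + 22·x + 13 mod 23, then count y ∈ F_23 with y² ≡ rhs.
  x = 0: rhs = 13, matching y values: 6, 17 (2 points).
  x = 1: rhs = 13, matching y values: 6, 17 (2 points).
  x = 2: rhs = 19, matching y values: none (0 points).
  x = 3: rhs = 14, matching y values: none (0 points).
  x = 4: rhs = 4, matching y values: 2, 21 (2 points).
  x = 5: rhs = 18, matching y values: 8, 15 (2 points).
  x = 6: rhs = 16, matching y values: 4, 19 (2 points).
  x = 7: rhs = 4, matching y values: 2, 21 (2 points).
  x = 8: rhs = 11, matching y values: none (0 points).
  x = 9: rhs = 20, matching y values: none (0 points).
  x = 10: rhs = 14, matching y values: none (0 points).
  x = 11: rhs = 22, matching y values: none (0 points).
  x = 12: rhs = 4, matching y values: 2, 21 (2 points).
  x = 13: rhs = 12, matching y values: 9, 14 (2 points).
  x = 14: rhs = 6, matching y values: 11, 12 (2 points).
  x = 15: rhs = 15, matching y values: none (0 points).
  x = 16: rhs = 22, matching y values: none (0 points).
  x = 17: rhs = 10, matching y values: none (0 points).
  x = 18: rhs = 8, matching y values: 10, 13 (2 points).
  x = 19: rhs = 22, matching y values: none (0 points).
  x = 20: rhs = 12, matching y values: 9, 14 (2 points).
  x = 21: rhs = 7, matching y values: none (0 points).
  x = 22: rhs = 13, matching y values: 6, 17 (2 points).
Total affine count: 24.
Full point count |E(F_23)| = 24 + 1 = 25.
Hasse bound: |25 − (23+1)| = |1| = 1 ≤ 2√23 ≈ 9.5917 ✓.


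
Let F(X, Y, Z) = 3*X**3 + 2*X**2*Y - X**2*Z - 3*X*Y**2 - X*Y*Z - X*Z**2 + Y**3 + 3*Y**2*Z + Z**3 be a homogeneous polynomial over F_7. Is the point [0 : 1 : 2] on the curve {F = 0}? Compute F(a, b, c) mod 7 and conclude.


F(0,1,2) ≡ 1 (mod 7); P is NOT on the curve.

Evaluate F(0, 1, 2) term-by-term (mod 7).
  3*X**3 ↦ 3·0·1·1 = 0
  2*X**2*Y ↦ 2·0·1·1 = 0
  -X**2*Z ↦ -1·0·1·2 = 0
  -3*X*Y**2 ↦ -3·0·1·1 = 0
  -X*Y*Z ↦ -1·0·1·2 = 0
  -X*Z**2 ↦ -1·0·1·4 = 0
  Y**3 ↦ 1·1·1·1 = 1
  3*Y**2*Z ↦ 3·1·1·2 = 6
  Z**3 ↦ 1·1·1·8 = 8
Sum: F(0, 1, 2) = (0) + (0) + (0) + (0) + (0) + (0) + (1) + (6) + (8) = 15.
Reducing mod 7: 15 ≡ 1 (mod 7).
Since F(a, b, c) ≡ 1 ≠ 0 (mod 7), P does NOT lie on the curve.


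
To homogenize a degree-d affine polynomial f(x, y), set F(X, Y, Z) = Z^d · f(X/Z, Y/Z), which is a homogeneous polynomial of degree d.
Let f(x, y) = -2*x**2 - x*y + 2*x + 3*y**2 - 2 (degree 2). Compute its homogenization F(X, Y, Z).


F(X, Y, Z) = -2*X**2 - X*Y + 2*X*Z + 3*Y**2 - 2*Z**2

deg(f) = 2.
Substitute x = X/Z, y = Y/Z into f, then multiply by Z^2.
  monomial -2·x^2·y^0 ↦ -2·X^2·Y^0·Z^0.
  monomial -1·x^1·y^1 ↦ -1·X^1·Y^1·Z^0.
  monomial 2·x^1·y^0 ↦ 2·X^1·Y^0·Z^1.
  monomial 3·x^0·y^2 ↦ 3·X^0·Y^2·Z^0.
  monomial -2·x^0·y^0 ↦ -2·X^0·Y^0·Z^2.
Collecting: F(X, Y, Z) = -2*X**2 - X*Y + 2*X*Z + 3*Y**2 - 2*Z**2.


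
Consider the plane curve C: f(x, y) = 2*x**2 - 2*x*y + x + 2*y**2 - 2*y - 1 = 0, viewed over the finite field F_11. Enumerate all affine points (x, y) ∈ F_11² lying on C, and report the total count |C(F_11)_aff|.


Affine F_11-points: {(0, 3), (0, 9), (1, 1), (3, 6), (3, 9), (5, 1), (5, 5), (6, 0), (6, 7), (8, 3), (8, 6), (10, 0)}; count = 12.

For each of the 121 pairs (x, y) ∈ F_11², evaluate f(x, y) mod 11. Record the zeros.
  x = 0: [0↦10, 1↦10, 2↦3, 3↦0, 4↦1, 5↦6, 6↦4, 7↦6, 8↦1, 9↦0, 10↦3]  zeros at y ∈ {3, 9}
  x = 1: [0↦2, 1↦0, 2↦2, 3↦8, 4↦7, 5↦10, 6↦6, 7↦6, 8↦10, 9↦7, 10↦8]  zeros at y ∈ {1}
  x = 2: [0↦9, 1↦5, 2↦5, 3↦9, 4↦6, 5↦7, 6↦1, 7↦10, 8↦1, 9↦7, 10↦6]  zeros at y ∈ ∅
  x = 3: [0↦9, 1↦3, 2↦1, 3↦3, 4↦9, 5↦8, 6↦0, 7↦7, 8↦7, 9↦0, 10↦8]  zeros at y ∈ {6, 9}
  x = 4: [0↦2, 1↦5, 2↦1, 3↦1, 4↦5, 5↦2, 6↦3, 7↦8, 8↦6, 9↦8, 10↦3]  zeros at y ∈ ∅
  x = 5: [0↦10, 1↦0, 2↦5, 3↦3, 4↦5, 5↦0, 6↦10, 7↦2, 8↦9, 9↦9, 10↦2]  zeros at y ∈ {1, 5}
  x = 6: [0↦0, 1↦10, 2↦2, 3↦9, 4↦9, 5↦2, 6↦10, 7↦0, 8↦5, 9↦3, 10↦5]  zeros at y ∈ {0, 7}
  x = 7: [0↦5, 1↦2, 2↦3, 3↦8, 4↦6, 5↦8, 6↦3, 7↦2, 8↦5, 9↦1, 10↦1]  zeros at y ∈ ∅
  x = 8: [0↦3, 1↦9, 2↦8, 3↦0, 4↦7, 5↦7, 6↦0, 7↦8, 8↦9, 9↦3, 10↦1]  zeros at y ∈ {3, 6}
  x = 9: [0↦5, 1↦9, 2↦6, 3↦7, 4↦1, 5↦10, 6↦1, 7↦7, 8↦6, 9↦9, 10↦5]  zeros at y ∈ ∅
  x = 10: [0↦0, 1↦2, 2↦8, 3↦7, 4↦10, 5↦6, 6↦6, 7↦10, 8↦7, 9↦8, 10↦2]  zeros at y ∈ {0}
Collecting zeros: affine points = {(0, 3), (0, 9), (1, 1), (3, 6), (3, 9), (5, 1), (5, 5), (6, 0), (6, 7), (8, 3), (8, 6), (10, 0)}.
Total count |C(F_11)_aff| = 12.


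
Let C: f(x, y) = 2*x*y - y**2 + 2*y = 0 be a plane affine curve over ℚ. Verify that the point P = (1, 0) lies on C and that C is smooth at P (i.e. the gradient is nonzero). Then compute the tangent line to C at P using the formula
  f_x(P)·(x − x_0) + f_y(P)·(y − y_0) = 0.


Tangent line at P: 4*y = 0.

Step 1: f(1, 0) = 0, so P lies on C.
Step 2: partial derivatives
  f_x(x, y) = 2*y, f_y(x, y) = 2*x - 2*y + 2.
  f_x(P) = 0, f_y(P) = 4 (gradient nonzero, so P is smooth).
Step 3: tangent line at P: 0·(x − 1) + 4·(y − 0) = 0.
Expanding: 4*y = 0.


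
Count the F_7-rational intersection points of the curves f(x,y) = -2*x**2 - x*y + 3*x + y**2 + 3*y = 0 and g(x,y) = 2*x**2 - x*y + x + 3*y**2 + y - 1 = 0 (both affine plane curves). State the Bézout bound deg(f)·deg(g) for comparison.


Common zeros: ∅; count = 0; Bézout bound = 4.

deg(f) = 2, deg(g) = 2, so Bézout bound = 4.
Scan x ∈ F_7. For each x, list the y ∈ F_7 with f(x, y) ≡ 0 and those with g(x, y) ≡ 0 (mod 7); the common zeros in that column are the intersection.
  x = 0: f ≡ 0 at y ∈ {0, 4}; g ≡ 0 at y ∈ ∅; common: ∅.
  x = 1: f ≡ 0 at y ∈ {6}; g ≡ 0 at y ∈ {2, 5}; common: ∅.
  x = 2: f ≡ 0 at y ∈ {1, 5}; g ≡ 0 at y ∈ ∅; common: ∅.
  x = 3: f ≡ 0 at y ∈ {3, 4}; g ≡ 0 at y ∈ {1, 2}; common: ∅.
  x = 4: f ≡ 0 at y ∈ {3, 5}; g ≡ 0 at y ∈ {0, 1}; common: ∅.
  x = 5: f ≡ 0 at y ∈ {0, 2}; g ≡ 0 at y ∈ ∅; common: ∅.
  x = 6: f ≡ 0 at y ∈ {1, 2}; g ≡ 0 at y ∈ {0, 4}; common: ∅.
Collecting: common zeros = ∅, so the count is 0.
Comparison with the Bézout bound: 0 ≤ 4 = deg(f)·deg(g), as expected for curves with no common component (the affine F_7-count falls short of the bound because intersections may lie at infinity, over extension fields, or carry multiplicity).


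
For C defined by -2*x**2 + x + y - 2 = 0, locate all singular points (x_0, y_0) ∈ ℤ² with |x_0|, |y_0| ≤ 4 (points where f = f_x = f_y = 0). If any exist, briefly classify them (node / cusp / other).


No singular points in the scanned grid; C is smooth there.

Compute partial derivatives:
  f_x = 1 - 4*x.
  f_y = 1.
f_y = 1 is a nonzero constant, so f_y never vanishes: no point (x, y) can satisfy f = f_x = f_y = 0. In particular no (x, y) ∈ {−4, ..., 4}² is singular; the curve is smooth.


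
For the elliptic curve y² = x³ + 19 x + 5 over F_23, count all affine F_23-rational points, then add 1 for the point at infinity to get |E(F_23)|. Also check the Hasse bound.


Affine points = {(1, 5), (1, 18), (5, 8), (5, 15), (6, 6), (6, 17), (8, 5), (8, 18), (9, 10), (9, 13), (11, 2), (11, 21), (12, 11), (12, 12), (14, 5), (14, 18), (15, 10), (15, 13), (16, 9), (16, 14), (19, 7), (19, 16), (20, 6), (20, 17), (22, 10), (22, 13)}; affine count = 26; |E(F_23)| = 27.

Discriminant check: Δ ∝ 4a³ + 27b² = 4·19³ + 27·5² = 4·6859 + 27·25 ≡ 5 (mod 23). Nonzero ⇒ E is nonsingular.
For each x ∈ F_23, compute rhs = x³ + 19·x + 5 mod 23, then count y ∈ F_23 with y² ≡ rhs.
  x = 0: rhs = 5, matching y values: none (0 points).
  x = 1: rhs = 2, matching y values: 5, 18 (2 points).
  x = 2: rhs = 5, matching y values: none (0 points).
  x = 3: rhs = 20, matching y values: none (0 points).
  x = 4: rhs = 7, matching y values: none (0 points).
  x = 5: rhs = 18, matching y values: 8, 15 (2 points).
  x = 6: rhs = 13, matching y values: 6, 17 (2 points).
  x = 7: rhs = 21, matching y values: none (0 points).
  x = 8: rhs = 2, matching y values: 5, 18 (2 points).
  x = 9: rhs = 8, matching y values: 10, 13 (2 points).
  x = 10: rhs = 22, matching y values: none (0 points).
  x = 11: rhs = 4, matching y values: 2, 21 (2 points).
  x = 12: rhs = 6, matching y values: 11, 12 (2 points).
  x = 13: rhs = 11, matching y values: none (0 points).
  x = 14: rhs = 2, matching y values: 5, 18 (2 points).
  x = 15: rhs = 8, matching y values: 10, 13 (2 points).
  x = 16: rhs = 12, matching y values: 9, 14 (2 points).
  x = 17: rhs = 20, matching y values: none (0 points).
  x = 18: rhs = 15, matching y values: none (0 points).
  x = 19: rhs = 3, matching y values: 7, 16 (2 points).
  x = 20: rhs = 13, matching y values: 6, 17 (2 points).
  x = 21: rhs = 5, matching y values: none (0 points).
  x = 22: rhs = 8, matching y values: 10, 13 (2 points).
Total affine count: 26.
Full point count |E(F_23)| = 26 + 1 = 27.
Hasse bound: |27 − (23+1)| = |3| = 3 ≤ 2√23 ≈ 9.5917 ✓.


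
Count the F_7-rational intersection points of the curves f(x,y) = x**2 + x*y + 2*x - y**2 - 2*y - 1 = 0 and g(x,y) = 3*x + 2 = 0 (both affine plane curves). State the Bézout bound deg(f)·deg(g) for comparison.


Common zeros: ∅; count = 0; Bézout bound = 2.

deg(f) = 2, deg(g) = 1, so Bézout bound = 2.
Scan x ∈ F_7. For each x, list the y ∈ F_7 with f(x, y) ≡ 0 and those with g(x, y) ≡ 0 (mod 7); the common zeros in that column are the intersection.
  x = 0: f ≡ 0 at y ∈ {6}; g ≡ 0 at y ∈ ∅; common: ∅.
  x = 1: f ≡ 0 at y ∈ {1, 5}; g ≡ 0 at y ∈ ∅; common: ∅.
  x = 2: f ≡ 0 at y ∈ {0}; g ≡ 0 at y ∈ ∅; common: ∅.
  x = 3: f ≡ 0 at y ∈ {0, 1}; g ≡ 0 at y ∈ ∅; common: ∅.
  x = 4: f ≡ 0 at y ∈ ∅; g ≡ 0 at y ∈ {0, 1, 2, 3, 4, 5, 6}; common: ∅.
  x = 5: f ≡ 0 at y ∈ ∅; g ≡ 0 at y ∈ ∅; common: ∅.
  x = 6: f ≡ 0 at y ∈ {5, 6}; g ≡ 0 at y ∈ ∅; common: ∅.
Collecting: common zeros = ∅, so the count is 0.
Comparison with the Bézout bound: 0 ≤ 2 = deg(f)·deg(g), as expected for curves with no common component (the affine F_7-count falls short of the bound because intersections may lie at infinity, over extension fields, or carry multiplicity).
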